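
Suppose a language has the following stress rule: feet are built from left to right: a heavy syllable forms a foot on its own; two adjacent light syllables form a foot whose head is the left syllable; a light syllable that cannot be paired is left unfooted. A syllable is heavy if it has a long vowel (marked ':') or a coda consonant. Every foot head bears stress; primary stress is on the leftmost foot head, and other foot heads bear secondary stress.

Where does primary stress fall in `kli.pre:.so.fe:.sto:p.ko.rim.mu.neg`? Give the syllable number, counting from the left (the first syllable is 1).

Weights: 1 kli L, 2 pre: H, 3 so L, 4 fe: H, 5 sto:p H, 6 ko L, 7 rim H, 8 mu L, 9 neg H.
Parse left to right (heavy = foot alone; LL = one foot; stranded L unfooted): kli (ˈpre:) so (ˈfe:) (ˈsto:p) ko (ˈrim) mu (ˈneg).
Foot heads: 2, 4, 5, 7, 9.
Primary stress on the leftmost head = syllable 2.
Primary stress: syllable 2 → kli.ˈpre:.so.fe:.sto:p.ko.rim.mu.neg.

2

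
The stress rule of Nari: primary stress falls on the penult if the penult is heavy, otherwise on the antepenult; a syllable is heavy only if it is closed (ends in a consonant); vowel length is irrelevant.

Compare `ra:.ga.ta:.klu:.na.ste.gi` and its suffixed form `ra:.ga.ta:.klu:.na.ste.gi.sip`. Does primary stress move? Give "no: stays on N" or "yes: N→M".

Base `ra:.ga.ta:.klu:.na.ste.gi` (7 syllables):
  Weights: 5 na L, 6 ste L, 7 gi L.
  The penult (syllable 6, ste) is light, so stress falls on the antepenult (syllable 5, na).
  → primary stress on syllable 5.
Suffixed `ra:.ga.ta:.klu:.na.ste.gi.sip` (8 syllables):
  Weights: 6 ste L, 7 gi L, 8 sip H.
  The penult (syllable 7, gi) is light, so stress falls on the antepenult (syllable 6, ste).
  → primary stress on syllable 6.

yes: 5→6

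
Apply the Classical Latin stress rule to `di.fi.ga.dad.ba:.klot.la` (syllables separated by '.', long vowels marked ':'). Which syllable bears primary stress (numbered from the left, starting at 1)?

6

Classical Latin: stress the penult if heavy (long vowel or closed), else the antepenult.
Weights: 5 ba: H, 6 klot H, 7 la L.
The penult (syllable 6, klot) is heavy, so it takes stress.
Stress on syllable 6: di.fi.ga.dad.ba:.ˈklot.la.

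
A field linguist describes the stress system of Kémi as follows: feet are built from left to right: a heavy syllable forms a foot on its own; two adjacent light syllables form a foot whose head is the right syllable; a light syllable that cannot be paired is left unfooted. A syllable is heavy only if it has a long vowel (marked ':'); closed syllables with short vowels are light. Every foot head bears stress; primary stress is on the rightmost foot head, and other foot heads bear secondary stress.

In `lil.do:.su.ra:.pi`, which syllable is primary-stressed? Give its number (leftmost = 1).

4

Weights: 1 lil L, 2 do: H, 3 su L, 4 ra: H, 5 pi L.
Parse left to right (heavy = foot alone; LL = one foot; stranded L unfooted): lil (ˈdo:) su (ˈra:) pi.
Foot heads: 2, 4.
Primary stress on the rightmost head = syllable 4.
Primary stress: syllable 4 → lil.do:.su.ˈra:.pi.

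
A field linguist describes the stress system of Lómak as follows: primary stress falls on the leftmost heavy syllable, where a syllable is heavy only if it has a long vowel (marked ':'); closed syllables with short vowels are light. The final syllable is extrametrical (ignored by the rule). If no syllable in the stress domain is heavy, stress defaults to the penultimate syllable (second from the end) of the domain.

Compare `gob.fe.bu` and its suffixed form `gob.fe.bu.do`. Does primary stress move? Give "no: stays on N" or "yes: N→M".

yes: 1→2

Base `gob.fe.bu` (3 syllables):
  The final syllable (3, bu) is extrametrical; the stress domain is syllables 1–2.
  Weights: 1 gob L, 2 fe L.
  No heavy syllable in the domain; default to the penultimate syllable (second from the end) of the domain = syllable 1.
  → primary stress on syllable 1.
Suffixed `gob.fe.bu.do` (4 syllables):
  The final syllable (4, do) is extrametrical; the stress domain is syllables 1–3.
  Weights: 1 gob L, 2 fe L, 3 bu L.
  No heavy syllable in the domain; default to the penultimate syllable (second from the end) of the domain = syllable 2.
  → primary stress on syllable 2.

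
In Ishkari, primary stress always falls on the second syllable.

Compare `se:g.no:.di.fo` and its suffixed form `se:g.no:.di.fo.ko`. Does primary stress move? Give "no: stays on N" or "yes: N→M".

Base `se:g.no:.di.fo` (4 syllables):
  The word has 4 syllables; the second syllable is syllable 2 (no:).
  → primary stress on syllable 2.
Suffixed `se:g.no:.di.fo.ko` (5 syllables):
  The word has 5 syllables; the second syllable is syllable 2 (no:).
  → primary stress on syllable 2.

no: stays on 2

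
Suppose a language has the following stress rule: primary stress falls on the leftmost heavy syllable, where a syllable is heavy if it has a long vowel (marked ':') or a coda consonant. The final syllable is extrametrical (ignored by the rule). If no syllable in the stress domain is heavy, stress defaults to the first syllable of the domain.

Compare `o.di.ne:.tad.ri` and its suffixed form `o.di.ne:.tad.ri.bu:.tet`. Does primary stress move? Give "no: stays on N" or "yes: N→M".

Base `o.di.ne:.tad.ri` (5 syllables):
  The final syllable (5, ri) is extrametrical; the stress domain is syllables 1–4.
  Weights: 1 o L, 2 di L, 3 ne: H, 4 tad H.
  Heavy syllables in the domain: 3, 4. The leftmost is syllable 3 (ne:).
  → primary stress on syllable 3.
Suffixed `o.di.ne:.tad.ri.bu:.tet` (7 syllables):
  The final syllable (7, tet) is extrametrical; the stress domain is syllables 1–6.
  Weights: 1 o L, 2 di L, 3 ne: H, 4 tad H, 5 ri L, 6 bu: H.
  Heavy syllables in the domain: 3, 4, 6. The leftmost is syllable 3 (ne:).
  → primary stress on syllable 3.

no: stays on 3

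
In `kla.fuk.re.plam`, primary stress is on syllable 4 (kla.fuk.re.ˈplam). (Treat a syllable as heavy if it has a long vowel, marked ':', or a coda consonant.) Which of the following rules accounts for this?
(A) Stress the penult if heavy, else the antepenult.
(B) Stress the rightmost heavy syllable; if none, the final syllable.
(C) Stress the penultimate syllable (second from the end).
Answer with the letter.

Rule A → syllable 2 (observed: 4).
Rule B → syllable 4 ✓.
Rule C → syllable 3 (observed: 4).

B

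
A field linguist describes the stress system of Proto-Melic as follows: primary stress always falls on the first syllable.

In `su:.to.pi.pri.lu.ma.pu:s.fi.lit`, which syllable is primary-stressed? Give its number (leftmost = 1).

The word has 9 syllables; the first syllable is syllable 1 (su:).
Primary stress: syllable 1 → ˈsu:.to.pi.pri.lu.ma.pu:s.fi.lit.

1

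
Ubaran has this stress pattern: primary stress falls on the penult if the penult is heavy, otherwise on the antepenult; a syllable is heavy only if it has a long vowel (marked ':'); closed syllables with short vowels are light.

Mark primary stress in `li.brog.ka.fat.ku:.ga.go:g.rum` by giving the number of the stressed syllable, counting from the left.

7

Weights: 6 ga L, 7 go:g H, 8 rum L.
The penult (syllable 7, go:g) is heavy, so it takes stress.
Primary stress: syllable 7 → li.brog.ka.fat.ku:.ga.ˈgo:g.rum.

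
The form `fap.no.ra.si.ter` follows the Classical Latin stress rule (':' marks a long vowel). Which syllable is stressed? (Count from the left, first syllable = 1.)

Classical Latin: stress the penult if heavy (long vowel or closed), else the antepenult.
Weights: 3 ra L, 4 si L, 5 ter H.
The penult (syllable 4, si) is light, so stress falls on the antepenult (syllable 3, ra).
Stress on syllable 3: fap.no.ˈra.si.ter.

3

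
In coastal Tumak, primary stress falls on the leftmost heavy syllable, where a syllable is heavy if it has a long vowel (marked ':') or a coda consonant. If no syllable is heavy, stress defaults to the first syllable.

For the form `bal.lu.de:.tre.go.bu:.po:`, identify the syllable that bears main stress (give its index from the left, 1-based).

1

Weights: 1 bal H, 2 lu L, 3 de: H, 4 tre L, 5 go L, 6 bu: H, 7 po: H.
Heavy syllables in the domain: 1, 3, 6, 7. The leftmost is syllable 1 (bal).
Primary stress: syllable 1 → ˈbal.lu.de:.tre.go.bu:.po:.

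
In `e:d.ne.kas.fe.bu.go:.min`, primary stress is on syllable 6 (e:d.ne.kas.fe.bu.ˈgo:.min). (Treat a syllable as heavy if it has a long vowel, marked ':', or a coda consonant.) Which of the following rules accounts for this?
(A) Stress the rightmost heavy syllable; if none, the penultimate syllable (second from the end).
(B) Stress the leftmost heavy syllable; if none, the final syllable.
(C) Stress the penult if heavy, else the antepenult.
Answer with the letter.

C

Rule A → syllable 7 (observed: 6).
Rule B → syllable 1 (observed: 6).
Rule C → syllable 6 ✓.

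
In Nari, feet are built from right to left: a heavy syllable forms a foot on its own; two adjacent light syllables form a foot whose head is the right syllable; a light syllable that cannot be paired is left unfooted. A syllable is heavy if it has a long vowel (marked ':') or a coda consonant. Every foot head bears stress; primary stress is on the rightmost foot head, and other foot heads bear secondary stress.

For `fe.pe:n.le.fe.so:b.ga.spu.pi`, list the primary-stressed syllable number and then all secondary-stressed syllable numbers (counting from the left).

Weights: 1 fe L, 2 pe:n H, 3 le L, 4 fe L, 5 so:b H, 6 ga L, 7 spu L, 8 pi L.
Parse right to left (heavy = foot alone; LL = one foot; stranded L unfooted): fe (ˈpe:n) (le.ˈfe) (ˈso:b) ga (spu.ˈpi).
Foot heads: 2, 4, 5, 8.
Primary stress on the rightmost head = syllable 8.
Secondary stress on 2, 4, 5: fe.ˌpe:n.le.ˌfe.ˌso:b.ga.spu.ˈpi.

primary 8, secondary 2, 4, 5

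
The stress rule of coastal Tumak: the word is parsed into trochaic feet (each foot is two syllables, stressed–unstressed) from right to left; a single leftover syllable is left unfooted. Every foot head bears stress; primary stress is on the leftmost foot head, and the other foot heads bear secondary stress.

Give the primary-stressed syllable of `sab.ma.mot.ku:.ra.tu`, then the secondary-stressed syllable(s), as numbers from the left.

Parse right to left into trochaic (ˈσσ) feet: (ˈsab.ma) (ˈmot.ku:) (ˈra.tu).
Foot heads (stressed positions): 1, 3, 5.
End Rule Leftmost: primary stress on the leftmost head = syllable 1.
Secondary stress on 3, 5: ˈsab.ma.ˌmot.ku:.ˌra.tu.

primary 1, secondary 3, 5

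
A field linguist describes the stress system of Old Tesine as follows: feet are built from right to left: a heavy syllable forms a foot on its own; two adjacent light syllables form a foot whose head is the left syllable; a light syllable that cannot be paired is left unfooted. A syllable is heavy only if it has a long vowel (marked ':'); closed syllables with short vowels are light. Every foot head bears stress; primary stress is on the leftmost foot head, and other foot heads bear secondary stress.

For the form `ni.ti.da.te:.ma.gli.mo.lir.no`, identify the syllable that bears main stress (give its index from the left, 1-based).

2

Weights: 1 ni L, 2 ti L, 3 da L, 4 te: H, 5 ma L, 6 gli L, 7 mo L, 8 lir L, 9 no L.
Parse right to left (heavy = foot alone; LL = one foot; stranded L unfooted): ni (ˈti.da) (ˈte:) ma (ˈgli.mo) (ˈlir.no).
Foot heads: 2, 4, 6, 8.
Primary stress on the leftmost head = syllable 2.
Primary stress: syllable 2 → ni.ˈti.da.te:.ma.gli.mo.lir.no.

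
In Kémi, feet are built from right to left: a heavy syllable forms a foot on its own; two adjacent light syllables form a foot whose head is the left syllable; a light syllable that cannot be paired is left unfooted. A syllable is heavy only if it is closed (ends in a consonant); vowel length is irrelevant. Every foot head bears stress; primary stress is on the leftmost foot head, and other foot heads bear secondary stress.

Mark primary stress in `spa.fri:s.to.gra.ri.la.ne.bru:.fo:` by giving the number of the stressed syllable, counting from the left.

Weights: 1 spa L, 2 fri:s H, 3 to L, 4 gra L, 5 ri L, 6 la L, 7 ne L, 8 bru: L, 9 fo: L.
Parse right to left (heavy = foot alone; LL = one foot; stranded L unfooted): spa (ˈfri:s) to (ˈgra.ri) (ˈla.ne) (ˈbru:.fo:).
Foot heads: 2, 4, 6, 8.
Primary stress on the leftmost head = syllable 2.
Primary stress: syllable 2 → spa.ˈfri:s.to.gra.ri.la.ne.bru:.fo:.

2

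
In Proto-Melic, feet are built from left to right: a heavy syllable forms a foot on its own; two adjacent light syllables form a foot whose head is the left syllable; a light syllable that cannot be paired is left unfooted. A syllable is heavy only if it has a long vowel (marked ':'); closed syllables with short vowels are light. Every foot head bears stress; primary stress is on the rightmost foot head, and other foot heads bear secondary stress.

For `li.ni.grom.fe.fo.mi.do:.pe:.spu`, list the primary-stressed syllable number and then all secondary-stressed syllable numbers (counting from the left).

Weights: 1 li L, 2 ni L, 3 grom L, 4 fe L, 5 fo L, 6 mi L, 7 do: H, 8 pe: H, 9 spu L.
Parse left to right (heavy = foot alone; LL = one foot; stranded L unfooted): (ˈli.ni) (ˈgrom.fe) (ˈfo.mi) (ˈdo:) (ˈpe:) spu.
Foot heads: 1, 3, 5, 7, 8.
Primary stress on the rightmost head = syllable 8.
Secondary stress on 1, 3, 5, 7: ˌli.ni.ˌgrom.fe.ˌfo.mi.ˌdo:.ˈpe:.spu.

primary 8, secondary 1, 3, 5, 7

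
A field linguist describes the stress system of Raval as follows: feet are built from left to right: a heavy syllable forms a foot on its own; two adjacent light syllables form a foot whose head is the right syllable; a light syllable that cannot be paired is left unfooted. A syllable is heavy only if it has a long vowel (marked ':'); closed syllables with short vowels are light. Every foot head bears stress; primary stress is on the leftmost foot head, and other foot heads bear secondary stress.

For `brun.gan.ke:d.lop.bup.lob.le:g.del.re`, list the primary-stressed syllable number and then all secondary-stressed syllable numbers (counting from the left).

Weights: 1 brun L, 2 gan L, 3 ke:d H, 4 lop L, 5 bup L, 6 lob L, 7 le:g H, 8 del L, 9 re L.
Parse left to right (heavy = foot alone; LL = one foot; stranded L unfooted): (brun.ˈgan) (ˈke:d) (lop.ˈbup) lob (ˈle:g) (del.ˈre).
Foot heads: 2, 3, 5, 7, 9.
Primary stress on the leftmost head = syllable 2.
Secondary stress on 3, 5, 7, 9: brun.ˈgan.ˌke:d.lop.ˌbup.lob.ˌle:g.del.ˌre.

primary 2, secondary 3, 5, 7, 9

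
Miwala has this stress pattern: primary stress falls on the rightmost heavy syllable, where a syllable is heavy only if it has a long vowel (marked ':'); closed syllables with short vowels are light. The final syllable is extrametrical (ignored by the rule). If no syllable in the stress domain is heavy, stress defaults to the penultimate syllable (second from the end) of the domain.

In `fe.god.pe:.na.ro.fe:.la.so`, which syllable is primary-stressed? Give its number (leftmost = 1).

The final syllable (8, so) is extrametrical; the stress domain is syllables 1–7.
Weights: 1 fe L, 2 god L, 3 pe: H, 4 na L, 5 ro L, 6 fe: H, 7 la L.
Heavy syllables in the domain: 3, 6. The rightmost is syllable 6 (fe:).
Primary stress: syllable 6 → fe.god.pe:.na.ro.ˈfe:.la.so.

6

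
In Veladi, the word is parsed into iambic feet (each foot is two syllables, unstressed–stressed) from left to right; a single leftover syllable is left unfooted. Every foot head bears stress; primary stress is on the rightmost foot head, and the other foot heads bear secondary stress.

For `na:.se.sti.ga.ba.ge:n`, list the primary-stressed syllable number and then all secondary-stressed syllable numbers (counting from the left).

Parse left to right into iambic (σˈσ) feet: (na:.ˈse) (sti.ˈga) (ba.ˈge:n).
Foot heads (stressed positions): 2, 4, 6.
End Rule Rightmost: primary stress on the rightmost head = syllable 6.
Secondary stress on 2, 4: na:.ˌse.sti.ˌga.ba.ˈge:n.

primary 6, secondary 2, 4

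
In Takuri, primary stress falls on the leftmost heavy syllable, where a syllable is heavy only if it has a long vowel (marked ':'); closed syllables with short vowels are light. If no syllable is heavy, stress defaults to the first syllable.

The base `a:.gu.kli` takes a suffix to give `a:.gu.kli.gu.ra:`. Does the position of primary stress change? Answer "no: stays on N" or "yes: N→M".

Base `a:.gu.kli` (3 syllables):
  Weights: 1 a: H, 2 gu L, 3 kli L.
  Heavy syllables in the domain: 1. The leftmost is syllable 1 (a:).
  → primary stress on syllable 1.
Suffixed `a:.gu.kli.gu.ra:` (5 syllables):
  Weights: 1 a: H, 2 gu L, 3 kli L, 4 gu L, 5 ra: H.
  Heavy syllables in the domain: 1, 5. The leftmost is syllable 1 (a:).
  → primary stress on syllable 1.

no: stays on 1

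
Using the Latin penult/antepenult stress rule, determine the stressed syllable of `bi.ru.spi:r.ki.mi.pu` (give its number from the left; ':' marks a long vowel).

Classical Latin: stress the penult if heavy (long vowel or closed), else the antepenult.
Weights: 4 ki L, 5 mi L, 6 pu L.
The penult (syllable 5, mi) is light, so stress falls on the antepenult (syllable 4, ki).
Stress on syllable 4: bi.ru.spi:r.ˈki.mi.pu.

4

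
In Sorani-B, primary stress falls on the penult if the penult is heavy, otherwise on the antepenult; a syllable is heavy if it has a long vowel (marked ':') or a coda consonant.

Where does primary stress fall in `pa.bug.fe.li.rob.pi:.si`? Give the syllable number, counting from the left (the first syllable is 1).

Weights: 5 rob H, 6 pi: H, 7 si L.
The penult (syllable 6, pi:) is heavy, so it takes stress.
Primary stress: syllable 6 → pa.bug.fe.li.rob.ˈpi:.si.

6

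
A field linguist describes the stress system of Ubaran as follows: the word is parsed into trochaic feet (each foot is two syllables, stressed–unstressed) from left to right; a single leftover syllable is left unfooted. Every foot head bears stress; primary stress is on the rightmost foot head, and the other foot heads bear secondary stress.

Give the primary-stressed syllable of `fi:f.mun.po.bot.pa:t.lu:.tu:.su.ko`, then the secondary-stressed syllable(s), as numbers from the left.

primary 7, secondary 1, 3, 5

Parse left to right into trochaic (ˈσσ) feet: (ˈfi:f.mun) (ˈpo.bot) (ˈpa:t.lu:) (ˈtu:.su) ko. Syllable 9 is left unfooted.
Foot heads (stressed positions): 1, 3, 5, 7.
End Rule Rightmost: primary stress on the rightmost head = syllable 7.
Secondary stress on 1, 3, 5: ˌfi:f.mun.ˌpo.bot.ˌpa:t.lu:.ˈtu:.su.ko.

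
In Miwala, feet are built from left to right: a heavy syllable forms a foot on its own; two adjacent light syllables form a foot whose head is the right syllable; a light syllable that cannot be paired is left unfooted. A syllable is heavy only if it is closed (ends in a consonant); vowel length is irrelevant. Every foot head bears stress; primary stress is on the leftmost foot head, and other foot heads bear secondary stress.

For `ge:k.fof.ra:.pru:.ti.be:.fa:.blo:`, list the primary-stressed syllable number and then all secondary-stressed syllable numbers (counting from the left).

Weights: 1 ge:k H, 2 fof H, 3 ra: L, 4 pru: L, 5 ti L, 6 be: L, 7 fa: L, 8 blo: L.
Parse left to right (heavy = foot alone; LL = one foot; stranded L unfooted): (ˈge:k) (ˈfof) (ra:.ˈpru:) (ti.ˈbe:) (fa:.ˈblo:).
Foot heads: 1, 2, 4, 6, 8.
Primary stress on the leftmost head = syllable 1.
Secondary stress on 2, 4, 6, 8: ˈge:k.ˌfof.ra:.ˌpru:.ti.ˌbe:.fa:.ˌblo:.

primary 1, secondary 2, 4, 6, 8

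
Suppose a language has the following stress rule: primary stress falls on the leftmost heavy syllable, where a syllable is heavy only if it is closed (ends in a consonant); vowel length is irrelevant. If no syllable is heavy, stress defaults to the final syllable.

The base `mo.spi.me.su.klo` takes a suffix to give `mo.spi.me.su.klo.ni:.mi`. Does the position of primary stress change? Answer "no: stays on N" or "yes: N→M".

Base `mo.spi.me.su.klo` (5 syllables):
  Weights: 1 mo L, 2 spi L, 3 me L, 4 su L, 5 klo L.
  No heavy syllable in the domain; default to the final syllable = syllable 5.
  → primary stress on syllable 5.
Suffixed `mo.spi.me.su.klo.ni:.mi` (7 syllables):
  Weights: 1 mo L, 2 spi L, 3 me L, 4 su L, 5 klo L, 6 ni: L, 7 mi L.
  No heavy syllable in the domain; default to the final syllable = syllable 7.
  → primary stress on syllable 7.

yes: 5→7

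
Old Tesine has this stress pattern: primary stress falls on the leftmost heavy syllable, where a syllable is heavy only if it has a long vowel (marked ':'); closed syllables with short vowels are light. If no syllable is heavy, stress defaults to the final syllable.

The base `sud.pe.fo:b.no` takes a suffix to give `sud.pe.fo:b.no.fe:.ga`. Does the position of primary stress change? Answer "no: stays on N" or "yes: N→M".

no: stays on 3

Base `sud.pe.fo:b.no` (4 syllables):
  Weights: 1 sud L, 2 pe L, 3 fo:b H, 4 no L.
  Heavy syllables in the domain: 3. The leftmost is syllable 3 (fo:b).
  → primary stress on syllable 3.
Suffixed `sud.pe.fo:b.no.fe:.ga` (6 syllables):
  Weights: 1 sud L, 2 pe L, 3 fo:b H, 4 no L, 5 fe: H, 6 ga L.
  Heavy syllables in the domain: 3, 5. The leftmost is syllable 3 (fo:b).
  → primary stress on syllable 3.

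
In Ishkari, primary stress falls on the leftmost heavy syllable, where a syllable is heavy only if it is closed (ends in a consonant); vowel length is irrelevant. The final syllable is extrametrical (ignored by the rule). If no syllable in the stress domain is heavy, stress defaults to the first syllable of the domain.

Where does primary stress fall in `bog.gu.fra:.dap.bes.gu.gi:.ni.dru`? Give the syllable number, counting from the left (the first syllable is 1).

The final syllable (9, dru) is extrametrical; the stress domain is syllables 1–8.
Weights: 1 bog H, 2 gu L, 3 fra: L, 4 dap H, 5 bes H, 6 gu L, 7 gi: L, 8 ni L.
Heavy syllables in the domain: 1, 4, 5. The leftmost is syllable 1 (bog).
Primary stress: syllable 1 → ˈbog.gu.fra:.dap.bes.gu.gi:.ni.dru.

1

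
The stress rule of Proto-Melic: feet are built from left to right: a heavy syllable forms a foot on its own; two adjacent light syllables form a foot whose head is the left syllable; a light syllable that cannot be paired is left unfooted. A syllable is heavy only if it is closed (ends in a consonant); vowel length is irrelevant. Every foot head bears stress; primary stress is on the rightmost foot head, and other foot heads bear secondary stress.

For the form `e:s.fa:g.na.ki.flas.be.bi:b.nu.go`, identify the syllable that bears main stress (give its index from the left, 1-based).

8

Weights: 1 e:s H, 2 fa:g H, 3 na L, 4 ki L, 5 flas H, 6 be L, 7 bi:b H, 8 nu L, 9 go L.
Parse left to right (heavy = foot alone; LL = one foot; stranded L unfooted): (ˈe:s) (ˈfa:g) (ˈna.ki) (ˈflas) be (ˈbi:b) (ˈnu.go).
Foot heads: 1, 2, 3, 5, 7, 8.
Primary stress on the rightmost head = syllable 8.
Primary stress: syllable 8 → e:s.fa:g.na.ki.flas.be.bi:b.ˈnu.go.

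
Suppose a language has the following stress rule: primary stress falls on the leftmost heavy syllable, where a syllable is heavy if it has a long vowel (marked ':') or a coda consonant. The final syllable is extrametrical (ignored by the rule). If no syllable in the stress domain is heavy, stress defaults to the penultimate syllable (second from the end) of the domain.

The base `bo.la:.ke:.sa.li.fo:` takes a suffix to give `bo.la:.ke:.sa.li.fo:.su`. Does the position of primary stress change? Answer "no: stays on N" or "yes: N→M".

no: stays on 2

Base `bo.la:.ke:.sa.li.fo:` (6 syllables):
  The final syllable (6, fo:) is extrametrical; the stress domain is syllables 1–5.
  Weights: 1 bo L, 2 la: H, 3 ke: H, 4 sa L, 5 li L.
  Heavy syllables in the domain: 2, 3. The leftmost is syllable 2 (la:).
  → primary stress on syllable 2.
Suffixed `bo.la:.ke:.sa.li.fo:.su` (7 syllables):
  The final syllable (7, su) is extrametrical; the stress domain is syllables 1–6.
  Weights: 1 bo L, 2 la: H, 3 ke: H, 4 sa L, 5 li L, 6 fo: H.
  Heavy syllables in the domain: 2, 3, 6. The leftmost is syllable 2 (la:).
  → primary stress on syllable 2.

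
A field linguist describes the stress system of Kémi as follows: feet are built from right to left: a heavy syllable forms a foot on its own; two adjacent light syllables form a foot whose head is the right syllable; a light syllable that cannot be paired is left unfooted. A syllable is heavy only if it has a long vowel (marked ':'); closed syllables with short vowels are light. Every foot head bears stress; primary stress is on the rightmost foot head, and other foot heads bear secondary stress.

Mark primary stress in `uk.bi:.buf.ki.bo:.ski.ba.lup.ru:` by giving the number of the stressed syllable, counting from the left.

9

Weights: 1 uk L, 2 bi: H, 3 buf L, 4 ki L, 5 bo: H, 6 ski L, 7 ba L, 8 lup L, 9 ru: H.
Parse right to left (heavy = foot alone; LL = one foot; stranded L unfooted): uk (ˈbi:) (buf.ˈki) (ˈbo:) ski (ba.ˈlup) (ˈru:).
Foot heads: 2, 4, 5, 8, 9.
Primary stress on the rightmost head = syllable 9.
Primary stress: syllable 9 → uk.bi:.buf.ki.bo:.ski.ba.lup.ˈru:.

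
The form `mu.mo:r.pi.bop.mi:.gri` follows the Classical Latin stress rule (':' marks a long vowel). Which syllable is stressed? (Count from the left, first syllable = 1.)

Classical Latin: stress the penult if heavy (long vowel or closed), else the antepenult.
Weights: 4 bop H, 5 mi: H, 6 gri L.
The penult (syllable 5, mi:) is heavy, so it takes stress.
Stress on syllable 5: mu.mo:r.pi.bop.ˈmi:.gri.

5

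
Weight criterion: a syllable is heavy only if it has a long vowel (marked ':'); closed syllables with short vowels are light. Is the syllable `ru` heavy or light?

light

`ru`: short vowel, open (no coda). Short vowel → light.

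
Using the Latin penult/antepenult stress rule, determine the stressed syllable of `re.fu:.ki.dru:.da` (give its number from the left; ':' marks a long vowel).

4

Classical Latin: stress the penult if heavy (long vowel or closed), else the antepenult.
Weights: 3 ki L, 4 dru: H, 5 da L.
The penult (syllable 4, dru:) is heavy, so it takes stress.
Stress on syllable 4: re.fu:.ki.ˈdru:.da.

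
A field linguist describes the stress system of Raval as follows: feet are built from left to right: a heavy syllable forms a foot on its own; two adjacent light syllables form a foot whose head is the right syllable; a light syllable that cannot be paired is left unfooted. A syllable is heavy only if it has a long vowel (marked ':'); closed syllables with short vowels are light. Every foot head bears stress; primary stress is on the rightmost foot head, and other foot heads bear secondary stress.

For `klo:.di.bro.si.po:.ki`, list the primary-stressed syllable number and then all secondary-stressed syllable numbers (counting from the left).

Weights: 1 klo: H, 2 di L, 3 bro L, 4 si L, 5 po: H, 6 ki L.
Parse left to right (heavy = foot alone; LL = one foot; stranded L unfooted): (ˈklo:) (di.ˈbro) si (ˈpo:) ki.
Foot heads: 1, 3, 5.
Primary stress on the rightmost head = syllable 5.
Secondary stress on 1, 3: ˌklo:.di.ˌbro.si.ˈpo:.ki.

primary 5, secondary 1, 3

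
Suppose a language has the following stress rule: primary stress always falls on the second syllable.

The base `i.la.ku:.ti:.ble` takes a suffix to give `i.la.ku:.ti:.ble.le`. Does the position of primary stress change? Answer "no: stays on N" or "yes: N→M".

Base `i.la.ku:.ti:.ble` (5 syllables):
  The word has 5 syllables; the second syllable is syllable 2 (la).
  → primary stress on syllable 2.
Suffixed `i.la.ku:.ti:.ble.le` (6 syllables):
  The word has 6 syllables; the second syllable is syllable 2 (la).
  → primary stress on syllable 2.

no: stays on 2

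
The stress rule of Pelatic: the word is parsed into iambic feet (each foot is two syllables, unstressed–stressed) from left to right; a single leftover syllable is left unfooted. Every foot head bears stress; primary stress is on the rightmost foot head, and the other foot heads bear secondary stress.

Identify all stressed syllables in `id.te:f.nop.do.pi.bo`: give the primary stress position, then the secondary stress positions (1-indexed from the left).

Parse left to right into iambic (σˈσ) feet: (id.ˈte:f) (nop.ˈdo) (pi.ˈbo).
Foot heads (stressed positions): 2, 4, 6.
End Rule Rightmost: primary stress on the rightmost head = syllable 6.
Secondary stress on 2, 4: id.ˌte:f.nop.ˌdo.pi.ˈbo.

primary 6, secondary 2, 4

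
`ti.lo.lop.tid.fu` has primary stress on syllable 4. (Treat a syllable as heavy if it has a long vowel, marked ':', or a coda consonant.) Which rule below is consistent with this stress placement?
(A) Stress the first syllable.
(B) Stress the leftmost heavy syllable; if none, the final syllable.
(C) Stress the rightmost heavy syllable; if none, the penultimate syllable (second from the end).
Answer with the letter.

C

Rule A → syllable 1 (observed: 4).
Rule B → syllable 3 (observed: 4).
Rule C → syllable 4 ✓.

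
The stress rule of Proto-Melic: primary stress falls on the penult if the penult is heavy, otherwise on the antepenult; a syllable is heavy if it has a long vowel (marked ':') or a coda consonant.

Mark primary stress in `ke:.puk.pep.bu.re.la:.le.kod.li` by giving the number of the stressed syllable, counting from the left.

Weights: 7 le L, 8 kod H, 9 li L.
The penult (syllable 8, kod) is heavy, so it takes stress.
Primary stress: syllable 8 → ke:.puk.pep.bu.re.la:.le.ˈkod.li.

8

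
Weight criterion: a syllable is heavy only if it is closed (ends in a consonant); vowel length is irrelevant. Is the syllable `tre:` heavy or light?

`tre:`: long vowel, open (no coda). Open (no coda) → light.

light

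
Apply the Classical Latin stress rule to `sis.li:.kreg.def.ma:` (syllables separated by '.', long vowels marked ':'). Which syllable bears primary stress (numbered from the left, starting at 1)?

Classical Latin: stress the penult if heavy (long vowel or closed), else the antepenult.
Weights: 3 kreg H, 4 def H, 5 ma: H.
The penult (syllable 4, def) is heavy, so it takes stress.
Stress on syllable 4: sis.li:.kreg.ˈdef.ma:.

4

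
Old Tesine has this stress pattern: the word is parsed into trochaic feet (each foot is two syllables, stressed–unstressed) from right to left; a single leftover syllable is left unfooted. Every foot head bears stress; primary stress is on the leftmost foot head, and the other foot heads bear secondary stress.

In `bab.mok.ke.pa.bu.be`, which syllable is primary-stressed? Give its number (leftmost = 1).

1

Parse right to left into trochaic (ˈσσ) feet: (ˈbab.mok) (ˈke.pa) (ˈbu.be).
Foot heads (stressed positions): 1, 3, 5.
End Rule Leftmost: primary stress on the leftmost head = syllable 1.
Primary stress: syllable 1 → ˈbab.mok.ke.pa.bu.be.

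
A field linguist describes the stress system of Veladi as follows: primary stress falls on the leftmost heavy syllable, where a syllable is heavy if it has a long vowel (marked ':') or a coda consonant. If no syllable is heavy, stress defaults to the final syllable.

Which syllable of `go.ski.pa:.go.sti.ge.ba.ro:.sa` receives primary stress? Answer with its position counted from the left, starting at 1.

3

Weights: 1 go L, 2 ski L, 3 pa: H, 4 go L, 5 sti L, 6 ge L, 7 ba L, 8 ro: H, 9 sa L.
Heavy syllables in the domain: 3, 8. The leftmost is syllable 3 (pa:).
Primary stress: syllable 3 → go.ski.ˈpa:.go.sti.ge.ba.ro:.sa.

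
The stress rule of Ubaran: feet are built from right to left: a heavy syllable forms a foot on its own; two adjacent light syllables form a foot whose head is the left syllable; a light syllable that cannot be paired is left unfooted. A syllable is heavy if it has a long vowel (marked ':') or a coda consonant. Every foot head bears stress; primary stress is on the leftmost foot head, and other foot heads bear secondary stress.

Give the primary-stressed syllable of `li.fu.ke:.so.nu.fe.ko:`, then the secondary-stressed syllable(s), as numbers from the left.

primary 1, secondary 3, 5, 7

Weights: 1 li L, 2 fu L, 3 ke: H, 4 so L, 5 nu L, 6 fe L, 7 ko: H.
Parse right to left (heavy = foot alone; LL = one foot; stranded L unfooted): (ˈli.fu) (ˈke:) so (ˈnu.fe) (ˈko:).
Foot heads: 1, 3, 5, 7.
Primary stress on the leftmost head = syllable 1.
Secondary stress on 3, 5, 7: ˈli.fu.ˌke:.so.ˌnu.fe.ˌko:.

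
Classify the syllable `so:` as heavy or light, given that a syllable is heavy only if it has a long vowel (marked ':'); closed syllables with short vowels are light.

`so:`: long vowel, open (no coda). Long vowel → heavy.

heavy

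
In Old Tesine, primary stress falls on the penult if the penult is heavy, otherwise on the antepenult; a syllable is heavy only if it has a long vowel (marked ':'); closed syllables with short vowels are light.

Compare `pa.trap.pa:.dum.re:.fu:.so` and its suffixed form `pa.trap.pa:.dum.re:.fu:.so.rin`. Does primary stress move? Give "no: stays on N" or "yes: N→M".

Base `pa.trap.pa:.dum.re:.fu:.so` (7 syllables):
  Weights: 5 re: H, 6 fu: H, 7 so L.
  The penult (syllable 6, fu:) is heavy, so it takes stress.
  → primary stress on syllable 6.
Suffixed `pa.trap.pa:.dum.re:.fu:.so.rin` (8 syllables):
  Weights: 6 fu: H, 7 so L, 8 rin L.
  The penult (syllable 7, so) is light, so stress falls on the antepenult (syllable 6, fu:).
  → primary stress on syllable 6.

no: stays on 6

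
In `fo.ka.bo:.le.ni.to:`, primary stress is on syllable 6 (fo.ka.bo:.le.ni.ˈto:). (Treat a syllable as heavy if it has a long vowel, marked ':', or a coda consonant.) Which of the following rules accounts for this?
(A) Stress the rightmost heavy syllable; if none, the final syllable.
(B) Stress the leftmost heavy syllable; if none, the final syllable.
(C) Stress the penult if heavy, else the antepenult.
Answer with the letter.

A

Rule A → syllable 6 ✓.
Rule B → syllable 3 (observed: 6).
Rule C → syllable 4 (observed: 6).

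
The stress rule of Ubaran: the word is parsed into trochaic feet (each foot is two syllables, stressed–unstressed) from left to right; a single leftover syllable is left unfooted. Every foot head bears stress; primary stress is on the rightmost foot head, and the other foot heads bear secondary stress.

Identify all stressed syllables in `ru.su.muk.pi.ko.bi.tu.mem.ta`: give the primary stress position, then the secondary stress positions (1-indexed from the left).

Parse left to right into trochaic (ˈσσ) feet: (ˈru.su) (ˈmuk.pi) (ˈko.bi) (ˈtu.mem) ta. Syllable 9 is left unfooted.
Foot heads (stressed positions): 1, 3, 5, 7.
End Rule Rightmost: primary stress on the rightmost head = syllable 7.
Secondary stress on 1, 3, 5: ˌru.su.ˌmuk.pi.ˌko.bi.ˈtu.mem.ta.

primary 7, secondary 1, 3, 5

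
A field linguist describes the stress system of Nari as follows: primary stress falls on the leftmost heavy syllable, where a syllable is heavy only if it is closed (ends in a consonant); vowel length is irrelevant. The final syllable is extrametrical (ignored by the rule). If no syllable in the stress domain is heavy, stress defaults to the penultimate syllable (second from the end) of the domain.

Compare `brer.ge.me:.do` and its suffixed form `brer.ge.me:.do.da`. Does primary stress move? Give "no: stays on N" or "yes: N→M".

Base `brer.ge.me:.do` (4 syllables):
  The final syllable (4, do) is extrametrical; the stress domain is syllables 1–3.
  Weights: 1 brer H, 2 ge L, 3 me: L.
  Heavy syllables in the domain: 1. The leftmost is syllable 1 (brer).
  → primary stress on syllable 1.
Suffixed `brer.ge.me:.do.da` (5 syllables):
  The final syllable (5, da) is extrametrical; the stress domain is syllables 1–4.
  Weights: 1 brer H, 2 ge L, 3 me: L, 4 do L.
  Heavy syllables in the domain: 1. The leftmost is syllable 1 (brer).
  → primary stress on syllable 1.

no: stays on 1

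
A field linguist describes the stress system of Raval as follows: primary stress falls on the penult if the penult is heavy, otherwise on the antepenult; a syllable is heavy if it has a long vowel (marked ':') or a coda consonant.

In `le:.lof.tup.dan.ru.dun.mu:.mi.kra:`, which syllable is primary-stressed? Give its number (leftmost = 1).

7

Weights: 7 mu: H, 8 mi L, 9 kra: H.
The penult (syllable 8, mi) is light, so stress falls on the antepenult (syllable 7, mu:).
Primary stress: syllable 7 → le:.lof.tup.dan.ru.dun.ˈmu:.mi.kra:.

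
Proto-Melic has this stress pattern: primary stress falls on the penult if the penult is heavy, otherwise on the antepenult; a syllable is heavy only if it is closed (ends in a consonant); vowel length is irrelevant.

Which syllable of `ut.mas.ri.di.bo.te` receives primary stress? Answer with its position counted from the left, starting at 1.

Weights: 4 di L, 5 bo L, 6 te L.
The penult (syllable 5, bo) is light, so stress falls on the antepenult (syllable 4, di).
Primary stress: syllable 4 → ut.mas.ri.ˈdi.bo.te.

4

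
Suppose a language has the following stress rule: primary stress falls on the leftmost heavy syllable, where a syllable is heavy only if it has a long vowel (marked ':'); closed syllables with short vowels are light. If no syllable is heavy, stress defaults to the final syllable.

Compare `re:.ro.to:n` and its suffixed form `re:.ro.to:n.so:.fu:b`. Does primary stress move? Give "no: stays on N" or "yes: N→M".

Base `re:.ro.to:n` (3 syllables):
  Weights: 1 re: H, 2 ro L, 3 to:n H.
  Heavy syllables in the domain: 1, 3. The leftmost is syllable 1 (re:).
  → primary stress on syllable 1.
Suffixed `re:.ro.to:n.so:.fu:b` (5 syllables):
  Weights: 1 re: H, 2 ro L, 3 to:n H, 4 so: H, 5 fu:b H.
  Heavy syllables in the domain: 1, 3, 4, 5. The leftmost is syllable 1 (re:).
  → primary stress on syllable 1.

no: stays on 1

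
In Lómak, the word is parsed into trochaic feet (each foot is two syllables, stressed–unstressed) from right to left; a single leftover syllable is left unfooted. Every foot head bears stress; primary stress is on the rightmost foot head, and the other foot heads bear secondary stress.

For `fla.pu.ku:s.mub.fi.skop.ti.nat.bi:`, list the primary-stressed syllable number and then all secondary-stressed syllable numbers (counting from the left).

Parse right to left into trochaic (ˈσσ) feet: fla (ˈpu.ku:s) (ˈmub.fi) (ˈskop.ti) (ˈnat.bi:). Syllable 1 is left unfooted.
Foot heads (stressed positions): 2, 4, 6, 8.
End Rule Rightmost: primary stress on the rightmost head = syllable 8.
Secondary stress on 2, 4, 6: fla.ˌpu.ku:s.ˌmub.fi.ˌskop.ti.ˈnat.bi:.

primary 8, secondary 2, 4, 6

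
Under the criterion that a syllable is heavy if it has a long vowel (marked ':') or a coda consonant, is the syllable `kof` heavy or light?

heavy

`kof`: short vowel, closed (coda /f/). Closed → heavy.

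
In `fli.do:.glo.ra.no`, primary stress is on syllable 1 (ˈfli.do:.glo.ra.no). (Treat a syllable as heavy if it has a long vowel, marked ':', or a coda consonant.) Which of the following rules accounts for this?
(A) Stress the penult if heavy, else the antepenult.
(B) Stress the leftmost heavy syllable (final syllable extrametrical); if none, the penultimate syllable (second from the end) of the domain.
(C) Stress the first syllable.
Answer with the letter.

C

Rule A → syllable 3 (observed: 1).
Rule B → syllable 2 (observed: 1).
Rule C → syllable 1 ✓.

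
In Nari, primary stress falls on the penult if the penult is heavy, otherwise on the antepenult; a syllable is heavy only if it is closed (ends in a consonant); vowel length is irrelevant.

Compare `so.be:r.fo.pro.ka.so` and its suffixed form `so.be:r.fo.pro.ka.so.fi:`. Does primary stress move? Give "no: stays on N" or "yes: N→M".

yes: 4→5

Base `so.be:r.fo.pro.ka.so` (6 syllables):
  Weights: 4 pro L, 5 ka L, 6 so L.
  The penult (syllable 5, ka) is light, so stress falls on the antepenult (syllable 4, pro).
  → primary stress on syllable 4.
Suffixed `so.be:r.fo.pro.ka.so.fi:` (7 syllables):
  Weights: 5 ka L, 6 so L, 7 fi: L.
  The penult (syllable 6, so) is light, so stress falls on the antepenult (syllable 5, ka).
  → primary stress on syllable 5.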